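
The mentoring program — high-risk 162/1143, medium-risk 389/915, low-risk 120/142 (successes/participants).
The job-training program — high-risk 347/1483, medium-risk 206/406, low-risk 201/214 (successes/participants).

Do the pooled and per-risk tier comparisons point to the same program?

High-risk: the mentoring program 162/1143 = 14.2%, the job-training program 347/1483 = 23.4% → the job-training program
Medium-risk: the mentoring program 389/915 = 42.5%, the job-training program 206/406 = 50.7% → the job-training program
Low-risk: the mentoring program 120/142 = 84.5%, the job-training program 201/214 = 93.9% → the job-training program
Overall: the mentoring program 671/2200 = 30.5%, the job-training program 754/2103 = 35.9% → the job-training program
The job-training program wins overall and in every risk group — no reversal.

Yes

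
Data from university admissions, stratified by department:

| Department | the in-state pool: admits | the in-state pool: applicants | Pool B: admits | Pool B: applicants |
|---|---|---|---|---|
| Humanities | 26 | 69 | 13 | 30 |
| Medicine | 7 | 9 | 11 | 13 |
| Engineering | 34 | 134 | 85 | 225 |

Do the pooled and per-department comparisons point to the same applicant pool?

Yes

Humanities: the in-state pool 26/69 = 37.7%, Pool B 13/30 = 43.3% → Pool B
Medicine: the in-state pool 7/9 = 77.8%, Pool B 11/13 = 84.6% → Pool B
Engineering: the in-state pool 34/134 = 25.4%, Pool B 85/225 = 37.8% → Pool B
Overall: the in-state pool 67/212 = 31.6%, Pool B 109/268 = 40.7% → Pool B
Pool B wins overall and in every department group — no reversal.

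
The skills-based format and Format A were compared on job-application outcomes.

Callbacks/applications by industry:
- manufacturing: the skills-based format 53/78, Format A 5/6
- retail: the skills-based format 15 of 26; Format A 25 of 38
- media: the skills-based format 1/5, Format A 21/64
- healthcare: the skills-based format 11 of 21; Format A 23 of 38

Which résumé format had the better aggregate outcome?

the skills-based format

Manufacturing: the skills-based format 53/78 = 67.9%, Format A 5/6 = 83.3% → Format A
Retail: the skills-based format 15/26 = 57.7%, Format A 25/38 = 65.8% → Format A
Media: the skills-based format 1/5 = 20.0%, Format A 21/64 = 32.8% → Format A
Healthcare: the skills-based format 11/21 = 52.4%, Format A 23/38 = 60.5% → Format A
Overall: the skills-based format 80/130 = 61.5%, Format A 74/146 = 50.7% → the skills-based format
(Format A wins every industry group but the skills-based format wins overall — Format A's applications skew toward the low-rate media group.)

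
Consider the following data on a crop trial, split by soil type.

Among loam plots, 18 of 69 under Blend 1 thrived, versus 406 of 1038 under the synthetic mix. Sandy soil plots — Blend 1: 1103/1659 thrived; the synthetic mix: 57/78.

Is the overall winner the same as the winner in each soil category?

Loam: Blend 1 18/69 = 26.1%, the synthetic mix 406/1038 = 39.1% → the synthetic mix
Sandy soil: Blend 1 1103/1659 = 66.5%, the synthetic mix 57/78 = 73.1% → the synthetic mix
Overall: Blend 1 1121/1728 = 64.9%, the synthetic mix 463/1116 = 41.5% → Blend 1
The synthetic mix wins each soil group but Blend 1 wins overall — the comparison reverses. The synthetic mix's plots skew toward loam, which has a lower base rate.

No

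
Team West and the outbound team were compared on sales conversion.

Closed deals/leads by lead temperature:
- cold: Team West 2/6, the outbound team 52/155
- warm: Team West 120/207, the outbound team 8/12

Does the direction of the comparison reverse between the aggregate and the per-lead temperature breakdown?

Yes

Cold: Team West 2/6 = 33.3%, the outbound team 52/155 = 33.5% → the outbound team
Warm: Team West 120/207 = 58.0%, the outbound team 8/12 = 66.7% → the outbound team
Overall: Team West 122/213 = 57.3%, the outbound team 60/167 = 35.9% → Team West
The outbound team wins each lead group but Team West wins overall — the comparison reverses. The outbound team's leads skew toward cold, which has a lower base rate.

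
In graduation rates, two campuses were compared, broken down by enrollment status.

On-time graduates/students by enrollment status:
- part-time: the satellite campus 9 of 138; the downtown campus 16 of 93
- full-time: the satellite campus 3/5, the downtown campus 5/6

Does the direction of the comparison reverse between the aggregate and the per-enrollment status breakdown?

Part-time: the satellite campus 9/138 = 6.5%, the downtown campus 16/93 = 17.2% → the downtown campus
Full-time: the satellite campus 3/5 = 60.0%, the downtown campus 5/6 = 83.3% → the downtown campus
Overall: the satellite campus 12/143 = 8.4%, the downtown campus 21/99 = 21.2% → the downtown campus
The downtown campus wins overall and in every enrollment group — no reversal.

No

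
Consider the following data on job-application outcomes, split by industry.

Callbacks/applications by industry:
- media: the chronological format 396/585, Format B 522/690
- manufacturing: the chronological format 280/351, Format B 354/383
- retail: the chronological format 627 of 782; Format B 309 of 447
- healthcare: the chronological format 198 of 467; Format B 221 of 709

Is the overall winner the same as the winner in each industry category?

Media: the chronological format 396/585 = 67.7%, Format B 522/690 = 75.7% → Format B
Manufacturing: the chronological format 280/351 = 79.8%, Format B 354/383 = 92.4% → Format B
Retail: the chronological format 627/782 = 80.2%, Format B 309/447 = 69.1% → the chronological format
Healthcare: the chronological format 198/467 = 42.4%, Format B 221/709 = 31.2% → the chronological format
Overall: the chronological format 1501/2185 = 68.7%, Format B 1406/2229 = 63.1% → the chronological format
Neither sweeps: the chronological format wins 2 of 4 groups, Format B wins 2. The chronological format wins overall but not every group — no Simpson reversal.

No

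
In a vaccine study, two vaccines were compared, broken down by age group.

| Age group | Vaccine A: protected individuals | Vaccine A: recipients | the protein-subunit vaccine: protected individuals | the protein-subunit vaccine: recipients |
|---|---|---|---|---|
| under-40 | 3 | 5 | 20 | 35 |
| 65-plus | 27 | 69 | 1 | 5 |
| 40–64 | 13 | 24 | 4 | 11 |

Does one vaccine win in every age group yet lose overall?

Under-40: Vaccine A 3/5 = 60.0%, the protein-subunit vaccine 20/35 = 57.1% → Vaccine A
65-plus: Vaccine A 27/69 = 39.1%, the protein-subunit vaccine 1/5 = 20.0% → Vaccine A
40–64: Vaccine A 13/24 = 54.2%, the protein-subunit vaccine 4/11 = 36.4% → Vaccine A
Overall: Vaccine A 43/98 = 43.9%, the protein-subunit vaccine 25/51 = 49.0% → the protein-subunit vaccine
Vaccine A wins each age group but the protein-subunit vaccine wins overall — the comparison reverses. Vaccine A's recipients skew toward 65-plus, which has a lower base rate.

Yes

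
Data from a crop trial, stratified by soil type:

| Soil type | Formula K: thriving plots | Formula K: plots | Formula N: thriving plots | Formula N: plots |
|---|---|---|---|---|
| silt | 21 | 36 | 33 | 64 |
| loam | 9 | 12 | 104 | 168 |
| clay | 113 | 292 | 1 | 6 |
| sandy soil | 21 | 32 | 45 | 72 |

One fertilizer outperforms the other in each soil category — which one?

Silt: Formula K 21/36 = 58.3%, Formula N 33/64 = 51.6% → Formula K
Loam: Formula K 9/12 = 75.0%, Formula N 104/168 = 61.9% → Formula K
Clay: Formula K 113/292 = 38.7%, Formula N 1/6 = 16.7% → Formula K
Sandy soil: Formula K 21/32 = 65.6%, Formula N 45/72 = 62.5% → Formula K
Formula K has the higher rate in all 4 groups.

Formula K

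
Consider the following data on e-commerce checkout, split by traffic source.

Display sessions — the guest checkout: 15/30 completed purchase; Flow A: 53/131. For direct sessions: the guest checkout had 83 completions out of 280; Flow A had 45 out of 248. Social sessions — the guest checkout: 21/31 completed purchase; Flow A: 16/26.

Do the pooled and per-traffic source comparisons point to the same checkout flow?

Yes

Display: the guest checkout 15/30 = 50.0%, Flow A 53/131 = 40.5% → the guest checkout
Direct: the guest checkout 83/280 = 29.6%, Flow A 45/248 = 18.1% → the guest checkout
Social: the guest checkout 21/31 = 67.7%, Flow A 16/26 = 61.5% → the guest checkout
Overall: the guest checkout 119/341 = 34.9%, Flow A 114/405 = 28.1% → the guest checkout
The guest checkout wins overall and in every traffic group — no reversal.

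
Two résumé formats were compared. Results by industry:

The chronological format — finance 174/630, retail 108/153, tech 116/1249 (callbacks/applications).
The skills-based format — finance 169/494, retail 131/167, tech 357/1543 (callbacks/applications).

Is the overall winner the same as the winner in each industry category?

Yes

Finance: the chronological format 174/630 = 27.6%, the skills-based format 169/494 = 34.2% → the skills-based format
Retail: the chronological format 108/153 = 70.6%, the skills-based format 131/167 = 78.4% → the skills-based format
Tech: the chronological format 116/1249 = 9.3%, the skills-based format 357/1543 = 23.1% → the skills-based format
Overall: the chronological format 398/2032 = 19.6%, the skills-based format 657/2204 = 29.8% → the skills-based format
The skills-based format wins overall and in every industry group — no reversal.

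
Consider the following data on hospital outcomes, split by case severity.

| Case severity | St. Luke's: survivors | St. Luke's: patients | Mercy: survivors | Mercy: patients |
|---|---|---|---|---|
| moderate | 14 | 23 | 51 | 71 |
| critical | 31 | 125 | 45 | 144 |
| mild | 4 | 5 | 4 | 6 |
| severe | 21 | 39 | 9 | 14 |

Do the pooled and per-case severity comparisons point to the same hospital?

Moderate: St. Luke's 14/23 = 60.9%, Mercy 51/71 = 71.8% → Mercy
Critical: St. Luke's 31/125 = 24.8%, Mercy 45/144 = 31.2% → Mercy
Mild: St. Luke's 4/5 = 80.0%, Mercy 4/6 = 66.7% → St. Luke's
Severe: St. Luke's 21/39 = 53.8%, Mercy 9/14 = 64.3% → Mercy
Overall: St. Luke's 70/192 = 36.5%, Mercy 109/235 = 46.4% → Mercy
Neither sweeps: St. Luke's wins 1 of 4 groups, Mercy wins 3. Mercy wins overall but not every group — no Simpson reversal.

No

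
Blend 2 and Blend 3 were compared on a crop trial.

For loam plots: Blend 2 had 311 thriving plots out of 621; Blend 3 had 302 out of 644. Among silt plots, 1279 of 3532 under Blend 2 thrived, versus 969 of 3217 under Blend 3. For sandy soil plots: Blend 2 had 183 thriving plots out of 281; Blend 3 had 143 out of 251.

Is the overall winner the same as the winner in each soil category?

Yes

Loam: Blend 2 311/621 = 50.1%, Blend 3 302/644 = 46.9% → Blend 2
Silt: Blend 2 1279/3532 = 36.2%, Blend 3 969/3217 = 30.1% → Blend 2
Sandy soil: Blend 2 183/281 = 65.1%, Blend 3 143/251 = 57.0% → Blend 2
Overall: Blend 2 1773/4434 = 40.0%, Blend 3 1414/4112 = 34.4% → Blend 2
Blend 2 wins overall and in every soil group — no reversal.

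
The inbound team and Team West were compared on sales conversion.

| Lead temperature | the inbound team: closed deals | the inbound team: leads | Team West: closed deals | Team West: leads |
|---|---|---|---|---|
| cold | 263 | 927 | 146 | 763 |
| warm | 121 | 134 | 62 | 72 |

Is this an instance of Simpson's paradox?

Cold: the inbound team 263/927 = 28.4%, Team West 146/763 = 19.1% → the inbound team
Warm: the inbound team 121/134 = 90.3%, Team West 62/72 = 86.1% → the inbound team
Overall: the inbound team 384/1061 = 36.2%, Team West 208/835 = 24.9% → the inbound team
The inbound team wins overall and in every lead group — no reversal.

No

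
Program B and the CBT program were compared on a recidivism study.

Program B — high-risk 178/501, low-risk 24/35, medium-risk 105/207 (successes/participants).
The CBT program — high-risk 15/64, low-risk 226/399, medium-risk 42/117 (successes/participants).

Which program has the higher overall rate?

the CBT program

High-risk: Program B 178/501 = 35.5%, the CBT program 15/64 = 23.4% → Program B
Low-risk: Program B 24/35 = 68.6%, the CBT program 226/399 = 56.6% → Program B
Medium-risk: Program B 105/207 = 50.7%, the CBT program 42/117 = 35.9% → Program B
Overall: Program B 307/743 = 41.3%, the CBT program 283/580 = 48.8% → the CBT program
(Program B wins every risk group but the CBT program wins overall — Program B's participants skew toward the low-rate high-risk group.)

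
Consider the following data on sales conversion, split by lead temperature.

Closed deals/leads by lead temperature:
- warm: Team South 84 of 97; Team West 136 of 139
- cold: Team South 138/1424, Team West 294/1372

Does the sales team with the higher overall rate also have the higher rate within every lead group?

Warm: Team South 84/97 = 86.6%, Team West 136/139 = 97.8% → Team West
Cold: Team South 138/1424 = 9.7%, Team West 294/1372 = 21.4% → Team West
Overall: Team South 222/1521 = 14.6%, Team West 430/1511 = 28.5% → Team West
Team West wins overall and in every lead group — no reversal.

Yes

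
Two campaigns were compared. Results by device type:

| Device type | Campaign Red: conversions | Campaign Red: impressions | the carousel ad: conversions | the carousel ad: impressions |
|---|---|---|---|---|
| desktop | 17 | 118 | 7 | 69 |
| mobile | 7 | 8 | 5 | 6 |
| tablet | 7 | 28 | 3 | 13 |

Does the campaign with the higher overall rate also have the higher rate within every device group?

Desktop: Campaign Red 17/118 = 14.4%, the carousel ad 7/69 = 10.1% → Campaign Red
Mobile: Campaign Red 7/8 = 87.5%, the carousel ad 5/6 = 83.3% → Campaign Red
Tablet: Campaign Red 7/28 = 25.0%, the carousel ad 3/13 = 23.1% → Campaign Red
Overall: Campaign Red 31/154 = 20.1%, the carousel ad 15/88 = 17.0% → Campaign Red
Campaign Red wins overall and in every device group — no reversal.

Yes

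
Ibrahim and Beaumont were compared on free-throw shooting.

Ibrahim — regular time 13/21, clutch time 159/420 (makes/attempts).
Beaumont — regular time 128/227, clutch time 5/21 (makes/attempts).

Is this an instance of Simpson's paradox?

Regular time: Ibrahim 13/21 = 61.9%, Beaumont 128/227 = 56.4% → Ibrahim
Clutch time: Ibrahim 159/420 = 37.9%, Beaumont 5/21 = 23.8% → Ibrahim
Overall: Ibrahim 172/441 = 39.0%, Beaumont 133/248 = 53.6% → Beaumont
Ibrahim wins each game group but Beaumont wins overall — the comparison reverses. Ibrahim's attempts skew toward clutch time, which has a lower base rate.

Yes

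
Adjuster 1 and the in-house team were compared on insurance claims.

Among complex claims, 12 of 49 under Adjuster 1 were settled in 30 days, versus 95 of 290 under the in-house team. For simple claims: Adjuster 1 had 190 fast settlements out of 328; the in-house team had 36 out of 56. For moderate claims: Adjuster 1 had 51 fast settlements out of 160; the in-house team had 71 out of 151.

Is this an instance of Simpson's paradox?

Yes

Complex: Adjuster 1 12/49 = 24.5%, the in-house team 95/290 = 32.8% → the in-house team
Simple: Adjuster 1 190/328 = 57.9%, the in-house team 36/56 = 64.3% → the in-house team
Moderate: Adjuster 1 51/160 = 31.9%, the in-house team 71/151 = 47.0% → the in-house team
Overall: Adjuster 1 253/537 = 47.1%, the in-house team 202/497 = 40.6% → Adjuster 1
The in-house team wins each claim group but Adjuster 1 wins overall — the comparison reverses. The in-house team's claims skew toward complex, which has a lower base rate.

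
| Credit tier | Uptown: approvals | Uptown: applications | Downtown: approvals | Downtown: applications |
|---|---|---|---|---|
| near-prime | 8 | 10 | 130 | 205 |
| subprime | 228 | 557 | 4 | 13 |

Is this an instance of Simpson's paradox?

Near-prime: Uptown 8/10 = 80.0%, Downtown 130/205 = 63.4% → Uptown
Subprime: Uptown 228/557 = 40.9%, Downtown 4/13 = 30.8% → Uptown
Overall: Uptown 236/567 = 41.6%, Downtown 134/218 = 61.5% → Downtown
Uptown wins each credit group but Downtown wins overall — the comparison reverses. Uptown's applications skew toward subprime, which has a lower base rate.

Yes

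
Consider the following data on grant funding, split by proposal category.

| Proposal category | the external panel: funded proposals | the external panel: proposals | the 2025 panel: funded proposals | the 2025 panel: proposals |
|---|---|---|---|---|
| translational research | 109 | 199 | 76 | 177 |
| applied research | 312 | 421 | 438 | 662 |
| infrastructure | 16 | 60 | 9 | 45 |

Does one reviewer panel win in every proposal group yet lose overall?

No

Translational research: the external panel 109/199 = 54.8%, the 2025 panel 76/177 = 42.9% → the external panel
Applied research: the external panel 312/421 = 74.1%, the 2025 panel 438/662 = 66.2% → the external panel
Infrastructure: the external panel 16/60 = 26.7%, the 2025 panel 9/45 = 20.0% → the external panel
Overall: the external panel 437/680 = 64.3%, the 2025 panel 523/884 = 59.2% → the external panel
The external panel wins overall and in every proposal group — no reversal.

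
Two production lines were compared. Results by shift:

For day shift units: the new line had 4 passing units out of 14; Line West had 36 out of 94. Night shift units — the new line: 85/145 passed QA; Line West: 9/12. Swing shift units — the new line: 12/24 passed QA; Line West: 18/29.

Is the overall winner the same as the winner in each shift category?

Day shift: the new line 4/14 = 28.6%, Line West 36/94 = 38.3% → Line West
Night shift: the new line 85/145 = 58.6%, Line West 9/12 = 75.0% → Line West
Swing shift: the new line 12/24 = 50.0%, Line West 18/29 = 62.1% → Line West
Overall: the new line 101/183 = 55.2%, Line West 63/135 = 46.7% → the new line
Line West wins each shift group but the new line wins overall — the comparison reverses. Line West's units skew toward day shift, which has a lower base rate.

No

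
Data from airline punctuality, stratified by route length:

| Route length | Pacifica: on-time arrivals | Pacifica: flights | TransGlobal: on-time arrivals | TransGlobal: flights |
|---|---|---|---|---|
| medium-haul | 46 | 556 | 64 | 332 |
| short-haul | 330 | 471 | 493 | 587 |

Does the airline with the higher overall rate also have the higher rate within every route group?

Medium-haul: Pacifica 46/556 = 8.3%, TransGlobal 64/332 = 19.3% → TransGlobal
Short-haul: Pacifica 330/471 = 70.1%, TransGlobal 493/587 = 84.0% → TransGlobal
Overall: Pacifica 376/1027 = 36.6%, TransGlobal 557/919 = 60.6% → TransGlobal
TransGlobal wins overall and in every route group — no reversal.

Yes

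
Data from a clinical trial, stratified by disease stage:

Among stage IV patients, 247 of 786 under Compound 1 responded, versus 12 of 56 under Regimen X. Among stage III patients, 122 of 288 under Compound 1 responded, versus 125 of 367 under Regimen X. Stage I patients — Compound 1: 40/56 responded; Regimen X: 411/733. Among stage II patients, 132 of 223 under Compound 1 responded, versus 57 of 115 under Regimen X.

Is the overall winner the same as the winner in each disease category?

Stage IV: Compound 1 247/786 = 31.4%, Regimen X 12/56 = 21.4% → Compound 1
Stage III: Compound 1 122/288 = 42.4%, Regimen X 125/367 = 34.1% → Compound 1
Stage I: Compound 1 40/56 = 71.4%, Regimen X 411/733 = 56.1% → Compound 1
Stage II: Compound 1 132/223 = 59.2%, Regimen X 57/115 = 49.6% → Compound 1
Overall: Compound 1 541/1353 = 40.0%, Regimen X 605/1271 = 47.6% → Regimen X
Compound 1 wins each disease group but Regimen X wins overall — the comparison reverses. Compound 1's patients skew toward stage IV, which has a lower base rate.

No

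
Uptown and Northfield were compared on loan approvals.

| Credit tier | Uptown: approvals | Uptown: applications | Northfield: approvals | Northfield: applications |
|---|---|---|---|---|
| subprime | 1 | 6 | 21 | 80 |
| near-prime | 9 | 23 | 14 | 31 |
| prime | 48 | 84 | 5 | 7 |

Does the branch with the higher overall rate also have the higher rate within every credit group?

No

Subprime: Uptown 1/6 = 16.7%, Northfield 21/80 = 26.2% → Northfield
Near-prime: Uptown 9/23 = 39.1%, Northfield 14/31 = 45.2% → Northfield
Prime: Uptown 48/84 = 57.1%, Northfield 5/7 = 71.4% → Northfield
Overall: Uptown 58/113 = 51.3%, Northfield 40/118 = 33.9% → Uptown
Northfield wins each credit group but Uptown wins overall — the comparison reverses. Northfield's applications skew toward subprime, which has a lower base rate.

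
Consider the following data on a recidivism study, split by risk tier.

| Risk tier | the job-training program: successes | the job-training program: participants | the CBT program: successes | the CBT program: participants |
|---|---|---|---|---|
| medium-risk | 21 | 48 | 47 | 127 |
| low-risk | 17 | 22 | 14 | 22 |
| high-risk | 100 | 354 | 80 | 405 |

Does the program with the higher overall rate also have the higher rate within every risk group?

Yes

Medium-risk: the job-training program 21/48 = 43.8%, the CBT program 47/127 = 37.0% → the job-training program
Low-risk: the job-training program 17/22 = 77.3%, the CBT program 14/22 = 63.6% → the job-training program
High-risk: the job-training program 100/354 = 28.2%, the CBT program 80/405 = 19.8% → the job-training program
Overall: the job-training program 138/424 = 32.5%, the CBT program 141/554 = 25.5% → the job-training program
The job-training program wins overall and in every risk group — no reversal.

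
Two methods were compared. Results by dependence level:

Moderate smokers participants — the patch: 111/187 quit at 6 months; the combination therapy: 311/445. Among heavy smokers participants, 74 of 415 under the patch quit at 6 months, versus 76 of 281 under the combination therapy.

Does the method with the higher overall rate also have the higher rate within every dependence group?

Moderate smokers: the patch 111/187 = 59.4%, the combination therapy 311/445 = 69.9% → the combination therapy
Heavy smokers: the patch 74/415 = 17.8%, the combination therapy 76/281 = 27.0% → the combination therapy
Overall: the patch 185/602 = 30.7%, the combination therapy 387/726 = 53.3% → the combination therapy
The combination therapy wins overall and in every dependence group — no reversal.

Yes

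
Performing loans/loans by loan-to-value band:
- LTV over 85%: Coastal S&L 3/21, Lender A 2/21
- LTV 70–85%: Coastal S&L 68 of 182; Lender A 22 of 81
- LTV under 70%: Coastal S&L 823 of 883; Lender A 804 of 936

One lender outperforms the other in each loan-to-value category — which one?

LTV over 85%: Coastal S&L 3/21 = 14.3%, Lender A 2/21 = 9.5% → Coastal S&L
LTV 70–85%: Coastal S&L 68/182 = 37.4%, Lender A 22/81 = 27.2% → Coastal S&L
LTV under 70%: Coastal S&L 823/883 = 93.2%, Lender A 804/936 = 85.9% → Coastal S&L
Coastal S&L has the higher rate in all 3 groups.

Coastal S&L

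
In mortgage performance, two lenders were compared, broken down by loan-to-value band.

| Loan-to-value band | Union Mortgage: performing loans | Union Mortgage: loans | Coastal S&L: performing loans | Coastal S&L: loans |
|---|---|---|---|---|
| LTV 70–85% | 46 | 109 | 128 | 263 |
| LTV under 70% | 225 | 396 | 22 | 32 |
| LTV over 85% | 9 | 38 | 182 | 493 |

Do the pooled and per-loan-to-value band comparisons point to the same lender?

LTV 70–85%: Union Mortgage 46/109 = 42.2%, Coastal S&L 128/263 = 48.7% → Coastal S&L
LTV under 70%: Union Mortgage 225/396 = 56.8%, Coastal S&L 22/32 = 68.8% → Coastal S&L
LTV over 85%: Union Mortgage 9/38 = 23.7%, Coastal S&L 182/493 = 36.9% → Coastal S&L
Overall: Union Mortgage 280/543 = 51.6%, Coastal S&L 332/788 = 42.1% → Union Mortgage
Coastal S&L wins each loan-to-value group but Union Mortgage wins overall — the comparison reverses. Coastal S&L's loans skew toward LTV over 85%, which has a lower base rate.

No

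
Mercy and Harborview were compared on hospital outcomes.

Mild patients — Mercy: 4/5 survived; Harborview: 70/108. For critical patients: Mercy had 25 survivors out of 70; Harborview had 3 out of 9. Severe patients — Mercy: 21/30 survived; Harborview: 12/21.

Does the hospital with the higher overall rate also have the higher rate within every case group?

No

Mild: Mercy 4/5 = 80.0%, Harborview 70/108 = 64.8% → Mercy
Critical: Mercy 25/70 = 35.7%, Harborview 3/9 = 33.3% → Mercy
Severe: Mercy 21/30 = 70.0%, Harborview 12/21 = 57.1% → Mercy
Overall: Mercy 50/105 = 47.6%, Harborview 85/138 = 61.6% → Harborview
Mercy wins each case group but Harborview wins overall — the comparison reverses. Mercy's patients skew toward critical, which has a lower base rate.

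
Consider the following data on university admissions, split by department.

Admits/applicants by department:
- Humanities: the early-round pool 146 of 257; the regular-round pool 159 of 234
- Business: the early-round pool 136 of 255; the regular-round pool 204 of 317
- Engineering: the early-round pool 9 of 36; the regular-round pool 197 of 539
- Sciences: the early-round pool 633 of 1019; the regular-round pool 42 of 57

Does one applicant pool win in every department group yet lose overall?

Yes

Humanities: the early-round pool 146/257 = 56.8%, the regular-round pool 159/234 = 67.9% → the regular-round pool
Business: the early-round pool 136/255 = 53.3%, the regular-round pool 204/317 = 64.4% → the regular-round pool
Engineering: the early-round pool 9/36 = 25.0%, the regular-round pool 197/539 = 36.5% → the regular-round pool
Sciences: the early-round pool 633/1019 = 62.1%, the regular-round pool 42/57 = 73.7% → the regular-round pool
Overall: the early-round pool 924/1567 = 59.0%, the regular-round pool 602/1147 = 52.5% → the early-round pool
The regular-round pool wins each department group but the early-round pool wins overall — the comparison reverses. The regular-round pool's applicants skew toward Engineering, which has a lower base rate.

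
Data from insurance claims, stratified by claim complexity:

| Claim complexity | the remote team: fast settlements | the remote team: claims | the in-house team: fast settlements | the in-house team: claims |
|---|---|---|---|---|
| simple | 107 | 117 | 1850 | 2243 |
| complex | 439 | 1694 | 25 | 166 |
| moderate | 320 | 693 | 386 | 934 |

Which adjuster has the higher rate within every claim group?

Simple: the remote team 107/117 = 91.5%, the in-house team 1850/2243 = 82.5% → the remote team
Complex: the remote team 439/1694 = 25.9%, the in-house team 25/166 = 15.1% → the remote team
Moderate: the remote team 320/693 = 46.2%, the in-house team 386/934 = 41.3% → the remote team
The remote team has the higher rate in all 3 groups.

the remote team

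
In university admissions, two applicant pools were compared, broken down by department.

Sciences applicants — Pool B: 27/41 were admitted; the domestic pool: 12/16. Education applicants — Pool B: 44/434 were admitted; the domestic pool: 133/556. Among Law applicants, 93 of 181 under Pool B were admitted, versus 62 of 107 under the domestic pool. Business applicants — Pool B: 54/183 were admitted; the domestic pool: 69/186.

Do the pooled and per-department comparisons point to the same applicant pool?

Yes

Sciences: Pool B 27/41 = 65.9%, the domestic pool 12/16 = 75.0% → the domestic pool
Education: Pool B 44/434 = 10.1%, the domestic pool 133/556 = 23.9% → the domestic pool
Law: Pool B 93/181 = 51.4%, the domestic pool 62/107 = 57.9% → the domestic pool
Business: Pool B 54/183 = 29.5%, the domestic pool 69/186 = 37.1% → the domestic pool
Overall: Pool B 218/839 = 26.0%, the domestic pool 276/865 = 31.9% → the domestic pool
The domestic pool wins overall and in every department group — no reversal.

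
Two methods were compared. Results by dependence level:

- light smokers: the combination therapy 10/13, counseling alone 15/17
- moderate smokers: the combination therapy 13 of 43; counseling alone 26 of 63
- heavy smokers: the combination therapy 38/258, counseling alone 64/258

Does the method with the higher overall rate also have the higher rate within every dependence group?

Yes

Light smokers: the combination therapy 10/13 = 76.9%, counseling alone 15/17 = 88.2% → counseling alone
Moderate smokers: the combination therapy 13/43 = 30.2%, counseling alone 26/63 = 41.3% → counseling alone
Heavy smokers: the combination therapy 38/258 = 14.7%, counseling alone 64/258 = 24.8% → counseling alone
Overall: the combination therapy 61/314 = 19.4%, counseling alone 105/338 = 31.1% → counseling alone
Counseling alone wins overall and in every dependence group — no reversal.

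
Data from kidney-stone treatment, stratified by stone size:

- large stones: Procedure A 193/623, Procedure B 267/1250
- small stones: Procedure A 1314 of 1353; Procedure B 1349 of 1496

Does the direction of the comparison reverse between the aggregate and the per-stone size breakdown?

No

Large stones: Procedure A 193/623 = 31.0%, Procedure B 267/1250 = 21.4% → Procedure A
Small stones: Procedure A 1314/1353 = 97.1%, Procedure B 1349/1496 = 90.2% → Procedure A
Overall: Procedure A 1507/1976 = 76.3%, Procedure B 1616/2746 = 58.8% → Procedure A
Procedure A wins overall and in every stone group — no reversal.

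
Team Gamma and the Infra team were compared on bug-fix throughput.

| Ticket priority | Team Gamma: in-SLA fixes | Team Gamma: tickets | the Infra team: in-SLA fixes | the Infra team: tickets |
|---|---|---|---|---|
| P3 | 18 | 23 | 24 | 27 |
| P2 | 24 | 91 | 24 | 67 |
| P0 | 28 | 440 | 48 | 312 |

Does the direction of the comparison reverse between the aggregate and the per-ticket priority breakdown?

No

P3: Team Gamma 18/23 = 78.3%, the Infra team 24/27 = 88.9% → the Infra team
P2: Team Gamma 24/91 = 26.4%, the Infra team 24/67 = 35.8% → the Infra team
P0: Team Gamma 28/440 = 6.4%, the Infra team 48/312 = 15.4% → the Infra team
Overall: Team Gamma 70/554 = 12.6%, the Infra team 96/406 = 23.6% → the Infra team
The Infra team wins overall and in every ticket group — no reversal.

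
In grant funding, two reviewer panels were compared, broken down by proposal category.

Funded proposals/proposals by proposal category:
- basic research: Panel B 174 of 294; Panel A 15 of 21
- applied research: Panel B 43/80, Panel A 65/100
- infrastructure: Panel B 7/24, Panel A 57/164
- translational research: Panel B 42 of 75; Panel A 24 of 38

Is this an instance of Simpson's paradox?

Yes

Basic research: Panel B 174/294 = 59.2%, Panel A 15/21 = 71.4% → Panel A
Applied research: Panel B 43/80 = 53.8%, Panel A 65/100 = 65.0% → Panel A
Infrastructure: Panel B 7/24 = 29.2%, Panel A 57/164 = 34.8% → Panel A
Translational research: Panel B 42/75 = 56.0%, Panel A 24/38 = 63.2% → Panel A
Overall: Panel B 266/473 = 56.2%, Panel A 161/323 = 49.8% → Panel B
Panel A wins each proposal group but Panel B wins overall — the comparison reverses. Panel A's proposals skew toward infrastructure, which has a lower base rate.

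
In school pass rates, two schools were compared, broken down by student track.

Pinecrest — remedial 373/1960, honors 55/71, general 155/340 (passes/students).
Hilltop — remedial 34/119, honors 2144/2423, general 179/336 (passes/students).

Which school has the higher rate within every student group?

Hilltop

Remedial: Pinecrest 373/1960 = 19.0%, Hilltop 34/119 = 28.6% → Hilltop
Honors: Pinecrest 55/71 = 77.5%, Hilltop 2144/2423 = 88.5% → Hilltop
General: Pinecrest 155/340 = 45.6%, Hilltop 179/336 = 53.3% → Hilltop
Hilltop has the higher rate in all 3 groups.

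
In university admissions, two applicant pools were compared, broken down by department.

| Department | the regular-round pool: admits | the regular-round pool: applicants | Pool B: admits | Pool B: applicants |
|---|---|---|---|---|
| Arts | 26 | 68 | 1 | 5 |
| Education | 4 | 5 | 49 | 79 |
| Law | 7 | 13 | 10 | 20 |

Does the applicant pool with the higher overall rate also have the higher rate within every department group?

Arts: the regular-round pool 26/68 = 38.2%, Pool B 1/5 = 20.0% → the regular-round pool
Education: the regular-round pool 4/5 = 80.0%, Pool B 49/79 = 62.0% → the regular-round pool
Law: the regular-round pool 7/13 = 53.8%, Pool B 10/20 = 50.0% → the regular-round pool
Overall: the regular-round pool 37/86 = 43.0%, Pool B 60/104 = 57.7% → Pool B
The regular-round pool wins each department group but Pool B wins overall — the comparison reverses. The regular-round pool's applicants skew toward Arts, which has a lower base rate.

No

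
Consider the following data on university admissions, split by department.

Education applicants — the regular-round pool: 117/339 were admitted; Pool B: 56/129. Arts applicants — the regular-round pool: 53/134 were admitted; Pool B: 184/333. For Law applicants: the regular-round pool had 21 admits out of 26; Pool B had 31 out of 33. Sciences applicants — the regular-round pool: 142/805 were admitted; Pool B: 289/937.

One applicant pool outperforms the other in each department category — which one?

Pool B

Education: the regular-round pool 117/339 = 34.5%, Pool B 56/129 = 43.4% → Pool B
Arts: the regular-round pool 53/134 = 39.6%, Pool B 184/333 = 55.3% → Pool B
Law: the regular-round pool 21/26 = 80.8%, Pool B 31/33 = 93.9% → Pool B
Sciences: the regular-round pool 142/805 = 17.6%, Pool B 289/937 = 30.8% → Pool B
Pool B has the higher rate in all 4 groups.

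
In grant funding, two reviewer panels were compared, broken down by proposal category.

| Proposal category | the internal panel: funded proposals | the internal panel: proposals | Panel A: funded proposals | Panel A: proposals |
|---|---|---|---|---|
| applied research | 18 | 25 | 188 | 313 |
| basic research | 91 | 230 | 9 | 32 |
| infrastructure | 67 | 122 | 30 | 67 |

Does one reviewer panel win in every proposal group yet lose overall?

Yes

Applied research: the internal panel 18/25 = 72.0%, Panel A 188/313 = 60.1% → the internal panel
Basic research: the internal panel 91/230 = 39.6%, Panel A 9/32 = 28.1% → the internal panel
Infrastructure: the internal panel 67/122 = 54.9%, Panel A 30/67 = 44.8% → the internal panel
Overall: the internal panel 176/377 = 46.7%, Panel A 227/412 = 55.1% → Panel A
The internal panel wins each proposal group but Panel A wins overall — the comparison reverses. The internal panel's proposals skew toward basic research, which has a lower base rate.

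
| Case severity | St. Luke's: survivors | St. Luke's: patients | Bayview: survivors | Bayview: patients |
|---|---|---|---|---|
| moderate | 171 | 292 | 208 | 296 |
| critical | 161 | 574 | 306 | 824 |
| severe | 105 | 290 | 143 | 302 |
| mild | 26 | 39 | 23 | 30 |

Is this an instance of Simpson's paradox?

Moderate: St. Luke's 171/292 = 58.6%, Bayview 208/296 = 70.3% → Bayview
Critical: St. Luke's 161/574 = 28.0%, Bayview 306/824 = 37.1% → Bayview
Severe: St. Luke's 105/290 = 36.2%, Bayview 143/302 = 47.4% → Bayview
Mild: St. Luke's 26/39 = 66.7%, Bayview 23/30 = 76.7% → Bayview
Overall: St. Luke's 463/1195 = 38.7%, Bayview 680/1452 = 46.8% → Bayview
Bayview wins overall and in every case group — no reversal.

No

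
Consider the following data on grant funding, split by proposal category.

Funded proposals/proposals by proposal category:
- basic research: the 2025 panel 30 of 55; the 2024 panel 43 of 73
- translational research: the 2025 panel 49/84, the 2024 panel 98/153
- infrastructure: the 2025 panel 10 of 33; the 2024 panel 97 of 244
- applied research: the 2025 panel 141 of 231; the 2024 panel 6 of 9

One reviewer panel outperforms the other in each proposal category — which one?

the 2024 panel

Basic research: the 2025 panel 30/55 = 54.5%, the 2024 panel 43/73 = 58.9% → the 2024 panel
Translational research: the 2025 panel 49/84 = 58.3%, the 2024 panel 98/153 = 64.1% → the 2024 panel
Infrastructure: the 2025 panel 10/33 = 30.3%, the 2024 panel 97/244 = 39.8% → the 2024 panel
Applied research: the 2025 panel 141/231 = 61.0%, the 2024 panel 6/9 = 66.7% → the 2024 panel
The 2024 panel has the higher rate in all 4 groups.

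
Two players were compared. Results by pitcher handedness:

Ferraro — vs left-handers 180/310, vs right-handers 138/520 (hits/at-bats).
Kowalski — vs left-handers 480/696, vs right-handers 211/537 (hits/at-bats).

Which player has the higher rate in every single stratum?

Vs left-handers: Ferraro 180/310 = 58.1%, Kowalski 480/696 = 69.0% → Kowalski
Vs right-handers: Ferraro 138/520 = 26.5%, Kowalski 211/537 = 39.3% → Kowalski
Kowalski has the higher rate in both groups.

Kowalski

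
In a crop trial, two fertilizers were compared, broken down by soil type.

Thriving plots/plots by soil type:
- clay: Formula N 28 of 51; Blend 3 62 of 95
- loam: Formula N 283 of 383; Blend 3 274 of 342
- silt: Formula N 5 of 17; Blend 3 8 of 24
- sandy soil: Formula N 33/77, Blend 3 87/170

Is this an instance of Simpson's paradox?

Clay: Formula N 28/51 = 54.9%, Blend 3 62/95 = 65.3% → Blend 3
Loam: Formula N 283/383 = 73.9%, Blend 3 274/342 = 80.1% → Blend 3
Silt: Formula N 5/17 = 29.4%, Blend 3 8/24 = 33.3% → Blend 3
Sandy soil: Formula N 33/77 = 42.9%, Blend 3 87/170 = 51.2% → Blend 3
Overall: Formula N 349/528 = 66.1%, Blend 3 431/631 = 68.3% → Blend 3
Blend 3 wins overall and in every soil group — no reversal.

No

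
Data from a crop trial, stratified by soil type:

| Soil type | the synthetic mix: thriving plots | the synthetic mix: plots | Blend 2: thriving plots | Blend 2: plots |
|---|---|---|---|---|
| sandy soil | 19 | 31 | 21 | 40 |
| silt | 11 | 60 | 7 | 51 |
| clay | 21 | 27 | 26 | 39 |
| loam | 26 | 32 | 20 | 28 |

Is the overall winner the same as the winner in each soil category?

Yes

Sandy soil: the synthetic mix 19/31 = 61.3%, Blend 2 21/40 = 52.5% → the synthetic mix
Silt: the synthetic mix 11/60 = 18.3%, Blend 2 7/51 = 13.7% → the synthetic mix
Clay: the synthetic mix 21/27 = 77.8%, Blend 2 26/39 = 66.7% → the synthetic mix
Loam: the synthetic mix 26/32 = 81.2%, Blend 2 20/28 = 71.4% → the synthetic mix
Overall: the synthetic mix 77/150 = 51.3%, Blend 2 74/158 = 46.8% → the synthetic mix
The synthetic mix wins overall and in every soil group — no reversal.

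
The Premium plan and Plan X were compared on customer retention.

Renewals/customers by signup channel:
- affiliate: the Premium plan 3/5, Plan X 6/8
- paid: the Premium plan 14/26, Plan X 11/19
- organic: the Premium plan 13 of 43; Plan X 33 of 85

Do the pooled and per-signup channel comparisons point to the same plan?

Yes

Affiliate: the Premium plan 3/5 = 60.0%, Plan X 6/8 = 75.0% → Plan X
Paid: the Premium plan 14/26 = 53.8%, Plan X 11/19 = 57.9% → Plan X
Organic: the Premium plan 13/43 = 30.2%, Plan X 33/85 = 38.8% → Plan X
Overall: the Premium plan 30/74 = 40.5%, Plan X 50/112 = 44.6% → Plan X
Plan X wins overall and in every signup group — no reversal.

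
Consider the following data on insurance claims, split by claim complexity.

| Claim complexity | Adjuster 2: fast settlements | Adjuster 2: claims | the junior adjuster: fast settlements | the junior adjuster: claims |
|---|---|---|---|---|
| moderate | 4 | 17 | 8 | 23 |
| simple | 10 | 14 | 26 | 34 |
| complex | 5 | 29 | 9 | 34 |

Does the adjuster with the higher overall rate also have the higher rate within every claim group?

Moderate: Adjuster 2 4/17 = 23.5%, the junior adjuster 8/23 = 34.8% → the junior adjuster
Simple: Adjuster 2 10/14 = 71.4%, the junior adjuster 26/34 = 76.5% → the junior adjuster
Complex: Adjuster 2 5/29 = 17.2%, the junior adjuster 9/34 = 26.5% → the junior adjuster
Overall: Adjuster 2 19/60 = 31.7%, the junior adjuster 43/91 = 47.3% → the junior adjuster
The junior adjuster wins overall and in every claim group — no reversal.

Yes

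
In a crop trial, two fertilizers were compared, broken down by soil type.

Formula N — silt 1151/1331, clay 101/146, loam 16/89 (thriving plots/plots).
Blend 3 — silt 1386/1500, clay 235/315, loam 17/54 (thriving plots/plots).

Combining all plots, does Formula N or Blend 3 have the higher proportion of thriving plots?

Silt: Formula N 1151/1331 = 86.5%, Blend 3 1386/1500 = 92.4% → Blend 3
Clay: Formula N 101/146 = 69.2%, Blend 3 235/315 = 74.6% → Blend 3
Loam: Formula N 16/89 = 18.0%, Blend 3 17/54 = 31.5% → Blend 3
Overall: Formula N 1268/1566 = 81.0%, Blend 3 1638/1869 = 87.6% → Blend 3

Blend 3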